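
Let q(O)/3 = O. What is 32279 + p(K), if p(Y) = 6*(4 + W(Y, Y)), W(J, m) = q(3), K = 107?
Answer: 32357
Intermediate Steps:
q(O) = 3*O
W(J, m) = 9 (W(J, m) = 3*3 = 9)
p(Y) = 78 (p(Y) = 6*(4 + 9) = 6*13 = 78)
32279 + p(K) = 32279 + 78 = 32357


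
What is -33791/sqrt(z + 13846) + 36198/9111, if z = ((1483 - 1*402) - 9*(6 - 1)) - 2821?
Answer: 12066/3037 - 33791*sqrt(12061)/12061 ≈ -303.71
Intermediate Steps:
z = -1785 (z = ((1483 - 402) - 9*5) - 2821 = (1081 - 45) - 2821 = 1036 - 2821 = -1785)
-33791/sqrt(z + 13846) + 36198/9111 = -33791/sqrt(-1785 + 13846) + 36198/9111 = -33791*sqrt(12061)/12061 + 36198*(1/9111) = -33791*sqrt(12061)/12061 + 12066/3037 = 12066/3037 - 33791*sqrt(12061)/12061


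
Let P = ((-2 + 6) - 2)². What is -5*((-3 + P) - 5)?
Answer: 20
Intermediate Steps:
P = 4 (P = (4 - 2)² = 2² = 4)
-5*((-3 + P) - 5) = -5*((-3 + 4) - 5) = -5*(1 - 5) = -5*(-4) = 20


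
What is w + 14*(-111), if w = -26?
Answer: -1580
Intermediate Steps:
w + 14*(-111) = -26 + 14*(-111) = -26 - 1554 = -1580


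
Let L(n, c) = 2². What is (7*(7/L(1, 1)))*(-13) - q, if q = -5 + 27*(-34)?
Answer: 3055/4 ≈ 763.75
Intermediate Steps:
L(n, c) = 4
q = -923 (q = -5 - 918 = -923)
(7*(7/L(1, 1)))*(-13) - q = (7*(7/4))*(-13) - 1*(-923) = (7*(7*(¼)))*(-13) + 923 = (7*(7/4))*(-13) + 923 = (49/4)*(-13) + 923 = -637/4 + 923 = 3055/4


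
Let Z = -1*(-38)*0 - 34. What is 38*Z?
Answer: -1292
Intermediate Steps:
Z = -34 (Z = 38*0 - 34 = 0 - 34 = -34)
38*Z = 38*(-34) = -1292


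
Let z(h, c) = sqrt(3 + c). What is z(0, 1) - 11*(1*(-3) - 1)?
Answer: 46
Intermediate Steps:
z(0, 1) - 11*(1*(-3) - 1) = sqrt(3 + 1) - 11*(1*(-3) - 1) = sqrt(4) - 11*(-3 - 1) = 2 - 11*(-4) = 2 + 44 = 46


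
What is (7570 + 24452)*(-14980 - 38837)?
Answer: -1723327974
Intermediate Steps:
(7570 + 24452)*(-14980 - 38837) = 32022*(-53817) = -1723327974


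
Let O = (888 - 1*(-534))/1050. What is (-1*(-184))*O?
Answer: 43608/175 ≈ 249.19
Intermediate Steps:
O = 237/175 (O = (888 + 534)*(1/1050) = 1422*(1/1050) = 237/175 ≈ 1.3543)
(-1*(-184))*O = -1*(-184)*(237/175) = 184*(237/175) = 43608/175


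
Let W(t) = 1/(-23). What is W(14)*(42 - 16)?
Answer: -26/23 ≈ -1.1304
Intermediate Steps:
W(t) = -1/23
W(14)*(42 - 16) = -(42 - 16)/23 = -1/23*26 = -26/23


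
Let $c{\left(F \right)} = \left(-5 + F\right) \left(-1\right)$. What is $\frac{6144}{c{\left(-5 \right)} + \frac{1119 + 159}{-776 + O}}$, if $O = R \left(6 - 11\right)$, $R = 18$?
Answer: $\frac{2660352}{3691} \approx 720.77$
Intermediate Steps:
$O = -90$ ($O = 18 \left(6 - 11\right) = 18 \left(-5\right) = -90$)
$c{\left(F \right)} = 5 - F$
$\frac{6144}{c{\left(-5 \right)} + \frac{1119 + 159}{-776 + O}} = \frac{6144}{\left(5 - -5\right) + \frac{1119 + 159}{-776 - 90}} = \frac{6144}{\left(5 + 5\right) + \frac{1278}{-866}} = \frac{6144}{10 + 1278 \left(- \frac{1}{866}\right)} = \frac{6144}{10 - \frac{639}{433}} = \frac{6144}{\frac{3691}{433}} = 6144 \cdot \frac{433}{3691} = \frac{2660352}{3691}$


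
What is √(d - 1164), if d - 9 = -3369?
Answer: 2*I*√1131 ≈ 67.261*I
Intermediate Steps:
d = -3360 (d = 9 - 3369 = -3360)
√(d - 1164) = √(-3360 - 1164) = √(-4524) = 2*I*√1131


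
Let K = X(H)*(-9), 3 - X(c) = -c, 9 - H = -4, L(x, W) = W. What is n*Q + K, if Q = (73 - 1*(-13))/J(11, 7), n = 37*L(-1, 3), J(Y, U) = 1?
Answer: 9402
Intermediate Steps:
H = 13 (H = 9 - 1*(-4) = 9 + 4 = 13)
X(c) = 3 + c (X(c) = 3 - (-1)*c = 3 + c)
K = -144 (K = (3 + 13)*(-9) = 16*(-9) = -144)
n = 111 (n = 37*3 = 111)
Q = 86 (Q = (73 - 1*(-13))/1 = (73 + 13)*1 = 86*1 = 86)
n*Q + K = 111*86 - 144 = 9546 - 144 = 9402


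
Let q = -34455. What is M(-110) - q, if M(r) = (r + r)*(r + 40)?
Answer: 49855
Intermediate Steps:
M(r) = 2*r*(40 + r) (M(r) = (2*r)*(40 + r) = 2*r*(40 + r))
M(-110) - q = 2*(-110)*(40 - 110) - 1*(-34455) = 2*(-110)*(-70) + 34455 = 15400 + 34455 = 49855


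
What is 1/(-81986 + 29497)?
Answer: -1/52489 ≈ -1.9052e-5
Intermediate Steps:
1/(-81986 + 29497) = 1/(-52489) = -1/52489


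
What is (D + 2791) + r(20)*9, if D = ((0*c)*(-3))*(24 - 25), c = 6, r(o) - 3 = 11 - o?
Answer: 2737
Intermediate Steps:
r(o) = 14 - o (r(o) = 3 + (11 - o) = 14 - o)
D = 0 (D = ((0*6)*(-3))*(24 - 25) = (0*(-3))*(-1) = 0*(-1) = 0)
(D + 2791) + r(20)*9 = (0 + 2791) + (14 - 1*20)*9 = 2791 + (14 - 20)*9 = 2791 - 6*9 = 2791 - 54 = 2737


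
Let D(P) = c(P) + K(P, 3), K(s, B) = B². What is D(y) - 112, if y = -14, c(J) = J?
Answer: -117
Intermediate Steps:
D(P) = 9 + P (D(P) = P + 3² = P + 9 = 9 + P)
D(y) - 112 = (9 - 14) - 112 = -5 - 112 = -117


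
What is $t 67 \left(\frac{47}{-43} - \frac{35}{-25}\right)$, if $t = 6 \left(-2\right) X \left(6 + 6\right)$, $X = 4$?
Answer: $- \frac{2547072}{215} \approx -11847.0$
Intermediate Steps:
$t = -576$ ($t = 6 \left(-2\right) 4 \left(6 + 6\right) = - 12 \cdot 4 \cdot 12 = \left(-12\right) 48 = -576$)
$t 67 \left(\frac{47}{-43} - \frac{35}{-25}\right) = \left(-576\right) 67 \left(\frac{47}{-43} - \frac{35}{-25}\right) = - 38592 \left(47 \left(- \frac{1}{43}\right) - - \frac{7}{5}\right) = - 38592 \left(- \frac{47}{43} + \frac{7}{5}\right) = \left(-38592\right) \frac{66}{215} = - \frac{2547072}{215}$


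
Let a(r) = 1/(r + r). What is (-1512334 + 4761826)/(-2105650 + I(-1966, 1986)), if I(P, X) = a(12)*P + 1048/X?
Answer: -1434109136/929329453 ≈ -1.5432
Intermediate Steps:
a(r) = 1/(2*r)
I(P, X) = 1048/X + P/24 (I(P, X) = ((1/2)/12)*P + 1048/X = ((1/2)*(1/12))*P + 1048/X = P/24 + 1048/X = 1048/X + P/24)
(-1512334 + 4761826)/(-2105650 + I(-1966, 1986)) = (-1512334 + 4761826)/(-2105650 + (1048/1986 + (1/24)*(-1966))) = 3249492/(-2105650 + (1048*(1/1986) - 983/12)) = 3249492/(-2105650 + (524/993 - 983/12)) = 3249492/(-2105650 - 107759/1324) = 3249492/(-2787988359/1324) = 3249492*(-1324/2787988359) = -1434109136/929329453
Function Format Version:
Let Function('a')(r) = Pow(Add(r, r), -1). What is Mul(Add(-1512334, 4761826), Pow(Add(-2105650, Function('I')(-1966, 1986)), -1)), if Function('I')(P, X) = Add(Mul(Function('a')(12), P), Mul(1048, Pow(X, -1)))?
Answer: Rational(-1434109136, 929329453) ≈ -1.5432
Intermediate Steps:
Function('a')(r) = Mul(Rational(1, 2), Pow(r, -1)) (Function('a')(r) = Pow(Mul(2, r), -1) = Mul(Rational(1, 2), Pow(r, -1)))
Function('I')(P, X) = Add(Mul(1048, Pow(X, -1)), Mul(Rational(1, 24), P)) (Function('I')(P, X) = Add(Mul(Mul(Rational(1, 2), Pow(12, -1)), P), Mul(1048, Pow(X, -1))) = Add(Mul(Mul(Rational(1, 2), Rational(1, 12)), P), Mul(1048, Pow(X, -1))) = Add(Mul(Rational(1, 24), P), Mul(1048, Pow(X, -1))) = Add(Mul(1048, Pow(X, -1)), Mul(Rational(1, 24), P)))
Mul(Add(-1512334, 4761826), Pow(Add(-2105650, Function('I')(-1966, 1986)), -1)) = Mul(Add(-1512334, 4761826), Pow(Add(-2105650, Add(Mul(1048, Pow(1986, -1)), Mul(Rational(1, 24), -1966))), -1)) = Mul(3249492, Pow(Add(-2105650, Add(Mul(1048, Rational(1, 1986)), Rational(-983, 12))), -1)) = Mul(3249492, Pow(Add(-2105650, Add(Rational(524, 993), Rational(-983, 12))), -1)) = Mul(3249492, Pow(Add(-2105650, Rational(-107759, 1324)), -1)) = Mul(3249492, Pow(Rational(-2787988359, 1324), -1)) = Mul(3249492, Rational(-1324, 2787988359)) = Rational(-1434109136, 929329453)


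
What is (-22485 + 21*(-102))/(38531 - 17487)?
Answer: -24627/21044 ≈ -1.1703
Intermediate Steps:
(-22485 + 21*(-102))/(38531 - 17487) = (-22485 - 2142)/21044 = -24627*1/21044 = -24627/21044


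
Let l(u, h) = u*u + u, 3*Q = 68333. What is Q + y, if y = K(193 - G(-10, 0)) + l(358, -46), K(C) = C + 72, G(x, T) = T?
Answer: 454694/3 ≈ 1.5156e+5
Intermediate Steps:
Q = 68333/3 (Q = (⅓)*68333 = 68333/3 ≈ 22778.)
l(u, h) = u + u² (l(u, h) = u² + u = u + u²)
K(C) = 72 + C
y = 128787 (y = (72 + (193 - 1*0)) + 358*(1 + 358) = (72 + (193 + 0)) + 358*359 = (72 + 193) + 128522 = 265 + 128522 = 128787)
Q + y = 68333/3 + 128787 = 454694/3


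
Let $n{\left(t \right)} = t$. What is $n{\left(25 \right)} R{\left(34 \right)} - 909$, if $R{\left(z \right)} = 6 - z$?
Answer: $-1609$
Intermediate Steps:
$n{\left(25 \right)} R{\left(34 \right)} - 909 = 25 \left(6 - 34\right) - 909 = 25 \left(-28\right) - 909 = -700 - 909 = -1609$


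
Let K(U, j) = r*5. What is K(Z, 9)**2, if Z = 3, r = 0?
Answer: 0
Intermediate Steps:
K(U, j) = 0 (K(U, j) = 0*5 = 0)
K(Z, 9)**2 = 0**2 = 0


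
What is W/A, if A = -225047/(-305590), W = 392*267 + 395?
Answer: 32104979810/225047 ≈ 1.4266e+5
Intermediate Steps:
W = 105059 (W = 104664 + 395 = 105059)
A = 225047/305590 (A = -225047*(-1/305590) = 225047/305590 ≈ 0.73643)
W/A = 105059/(225047/305590) = 105059*(305590/225047) = 32104979810/225047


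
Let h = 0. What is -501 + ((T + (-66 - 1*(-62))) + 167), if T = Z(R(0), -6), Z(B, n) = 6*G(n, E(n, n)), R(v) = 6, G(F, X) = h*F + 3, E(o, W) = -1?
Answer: -320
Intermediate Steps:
G(F, X) = 3 (G(F, X) = 0*F + 3 = 0 + 3 = 3)
Z(B, n) = 18 (Z(B, n) = 6*3 = 18)
T = 18
-501 + ((T + (-66 - 1*(-62))) + 167) = -501 + ((18 + (-66 - 1*(-62))) + 167) = -501 + ((18 + (-66 + 62)) + 167) = -501 + ((18 - 4) + 167) = -501 + (14 + 167) = -501 + 181 = -320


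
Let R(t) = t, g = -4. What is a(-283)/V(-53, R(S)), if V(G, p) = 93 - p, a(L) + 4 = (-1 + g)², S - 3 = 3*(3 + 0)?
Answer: 7/27 ≈ 0.25926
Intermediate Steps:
S = 12 (S = 3 + 3*(3 + 0) = 3 + 3*3 = 3 + 9 = 12)
a(L) = 21 (a(L) = -4 + (-1 - 4)² = -4 + (-5)² = -4 + 25 = 21)
a(-283)/V(-53, R(S)) = 21/(93 - 1*12) = 21/(93 - 12) = 21/81 = 21*(1/81) = 7/27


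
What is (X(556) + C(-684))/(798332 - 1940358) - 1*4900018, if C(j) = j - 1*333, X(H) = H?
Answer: -5595947956007/1142026 ≈ -4.9000e+6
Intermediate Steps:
C(j) = -333 + j (C(j) = j - 333 = -333 + j)
(X(556) + C(-684))/(798332 - 1940358) - 1*4900018 = (556 + (-333 - 684))/(798332 - 1940358) - 1*4900018 = (556 - 1017)/(-1142026) - 4900018 = -461*(-1/1142026) - 4900018 = 461/1142026 - 4900018 = -5595947956007/1142026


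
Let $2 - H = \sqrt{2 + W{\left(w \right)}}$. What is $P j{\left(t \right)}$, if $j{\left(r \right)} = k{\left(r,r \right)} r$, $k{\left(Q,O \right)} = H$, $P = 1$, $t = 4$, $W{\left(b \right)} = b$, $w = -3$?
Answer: $8 - 4 i \approx 8.0 - 4.0 i$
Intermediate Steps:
$H = 2 - i$ ($H = 2 - \sqrt{2 - 3} = 2 - \sqrt{-1} = 2 - i \approx 2.0 - 1.0 i$)
$k{\left(Q,O \right)} = 2 - i$
$j{\left(r \right)} = r \left(2 - i\right)$ ($j{\left(r \right)} = \left(2 - i\right) r = r \left(2 - i\right)$)
$P j{\left(t \right)} = 1 \cdot 4 \left(2 - i\right) = 1 \left(8 - 4 i\right) = 8 - 4 i$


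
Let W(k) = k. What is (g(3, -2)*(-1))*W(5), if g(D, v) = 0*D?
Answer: 0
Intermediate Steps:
g(D, v) = 0
(g(3, -2)*(-1))*W(5) = (0*(-1))*5 = 0*5 = 0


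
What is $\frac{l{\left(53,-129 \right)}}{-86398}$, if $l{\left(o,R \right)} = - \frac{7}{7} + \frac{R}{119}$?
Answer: $\frac{124}{5140681} \approx 2.4121 \cdot 10^{-5}$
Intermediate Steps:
$l{\left(o,R \right)} = -1 + \frac{R}{119}$ ($l{\left(o,R \right)} = \left(-7\right) \frac{1}{7} + R \frac{1}{119} = -1 + \frac{R}{119}$)
$\frac{l{\left(53,-129 \right)}}{-86398} = \frac{-1 + \frac{1}{119} \left(-129\right)}{-86398} = \left(-1 - \frac{129}{119}\right) \left(- \frac{1}{86398}\right) = \left(- \frac{248}{119}\right) \left(- \frac{1}{86398}\right) = \frac{124}{5140681}$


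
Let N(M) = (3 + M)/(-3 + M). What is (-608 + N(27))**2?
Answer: 5890329/16 ≈ 3.6815e+5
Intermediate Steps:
N(M) = (3 + M)/(-3 + M)
(-608 + N(27))**2 = (-608 + (3 + 27)/(-3 + 27))**2 = (-608 + 30/24)**2 = (-608 + (1/24)*30)**2 = (-608 + 5/4)**2 = (-2427/4)**2 = 5890329/16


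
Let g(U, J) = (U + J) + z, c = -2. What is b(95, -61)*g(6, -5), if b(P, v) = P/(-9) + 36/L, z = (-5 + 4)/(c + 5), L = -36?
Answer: -208/27 ≈ -7.7037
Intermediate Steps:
z = -⅓ (z = (-5 + 4)/(-2 + 5) = -1/3 = -1*⅓ = -⅓ ≈ -0.33333)
b(P, v) = -1 - P/9 (b(P, v) = P/(-9) + 36/(-36) = P*(-⅑) + 36*(-1/36) = -P/9 - 1 = -1 - P/9)
g(U, J) = -⅓ + J + U (g(U, J) = (U + J) - ⅓ = (J + U) - ⅓ = -⅓ + J + U)
b(95, -61)*g(6, -5) = (-1 - ⅑*95)*(-⅓ - 5 + 6) = (-1 - 95/9)*(⅔) = -104/9*⅔ = -208/27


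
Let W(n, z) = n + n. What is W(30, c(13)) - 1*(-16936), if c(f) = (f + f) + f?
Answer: 16996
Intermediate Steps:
c(f) = 3*f (c(f) = 2*f + f = 3*f)
W(n, z) = 2*n
W(30, c(13)) - 1*(-16936) = 2*30 - 1*(-16936) = 60 + 16936 = 16996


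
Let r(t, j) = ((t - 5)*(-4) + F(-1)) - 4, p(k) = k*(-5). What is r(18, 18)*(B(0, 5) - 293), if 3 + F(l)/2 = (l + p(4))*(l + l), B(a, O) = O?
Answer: -6336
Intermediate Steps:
p(k) = -5*k
F(l) = -6 + 4*l*(-20 + l) (F(l) = -6 + 2*((l - 5*4)*(l + l)) = -6 + 2*((l - 20)*(2*l)) = -6 + 2*((-20 + l)*(2*l)) = -6 + 2*(2*l*(-20 + l)) = -6 + 4*l*(-20 + l))
r(t, j) = 94 - 4*t (r(t, j) = ((t - 5)*(-4) + (-6 - 80*(-1) + 4*(-1)²)) - 4 = ((-5 + t)*(-4) + (-6 + 80 + 4*1)) - 4 = ((20 - 4*t) + (-6 + 80 + 4)) - 4 = ((20 - 4*t) + 78) - 4 = (98 - 4*t) - 4 = 94 - 4*t)
r(18, 18)*(B(0, 5) - 293) = (94 - 4*18)*(5 - 293) = (94 - 72)*(-288) = 22*(-288) = -6336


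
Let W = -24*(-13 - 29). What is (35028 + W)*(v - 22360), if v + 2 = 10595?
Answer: -424035612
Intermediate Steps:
v = 10593 (v = -2 + 10595 = 10593)
W = 1008 (W = -24*(-42) = 1008)
(35028 + W)*(v - 22360) = (35028 + 1008)*(10593 - 22360) = 36036*(-11767) = -424035612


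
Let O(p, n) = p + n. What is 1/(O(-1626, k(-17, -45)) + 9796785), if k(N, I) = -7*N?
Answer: 1/9795278 ≈ 1.0209e-7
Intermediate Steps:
O(p, n) = n + p
1/(O(-1626, k(-17, -45)) + 9796785) = 1/((-7*(-17) - 1626) + 9796785) = 1/((119 - 1626) + 9796785) = 1/(-1507 + 9796785) = 1/9795278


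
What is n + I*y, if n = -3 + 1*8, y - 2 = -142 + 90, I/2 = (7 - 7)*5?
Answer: 5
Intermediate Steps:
I = 0 (I = 2*((7 - 7)*5) = 2*(0*5) = 2*0 = 0)
y = -50 (y = 2 + (-142 + 90) = 2 - 52 = -50)
n = 5 (n = -3 + 8 = 5)
n + I*y = 5 + 0*(-50) = 5 + 0 = 5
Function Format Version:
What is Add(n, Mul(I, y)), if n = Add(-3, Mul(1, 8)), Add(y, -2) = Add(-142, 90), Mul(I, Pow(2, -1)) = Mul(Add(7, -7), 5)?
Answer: 5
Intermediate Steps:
I = 0 (I = Mul(2, Mul(Add(7, -7), 5)) = Mul(2, Mul(0, 5)) = Mul(2, 0) = 0)
y = -50 (y = Add(2, Add(-142, 90)) = Add(2, -52) = -50)
n = 5 (n = Add(-3, 8) = 5)
Add(n, Mul(I, y)) = Add(5, Mul(0, -50)) = Add(5, 0) = 5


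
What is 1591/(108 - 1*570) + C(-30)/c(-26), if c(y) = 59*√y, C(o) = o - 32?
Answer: -1591/462 + 31*I*√26/767 ≈ -3.4437 + 0.20609*I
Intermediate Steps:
C(o) = -32 + o
1591/(108 - 1*570) + C(-30)/c(-26) = 1591/(108 - 1*570) + (-32 - 30)/((59*√(-26))) = 1591/(108 - 570) - 62*(-I*√26/1534) = 1591/(-462) - 62*(-I*√26/1534) = 1591*(-1/462) - (-31)*I*√26/767 = -1591/462 + 31*I*√26/767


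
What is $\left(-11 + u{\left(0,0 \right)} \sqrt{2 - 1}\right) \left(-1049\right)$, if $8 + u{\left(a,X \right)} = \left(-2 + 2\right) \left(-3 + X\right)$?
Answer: $19931$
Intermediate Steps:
$u{\left(a,X \right)} = -8$ ($u{\left(a,X \right)} = -8 + \left(-2 + 2\right) \left(-3 + X\right) = -8 + 0 \left(-3 + X\right) = -8 + 0 = -8$)
$\left(-11 + u{\left(0,0 \right)} \sqrt{2 - 1}\right) \left(-1049\right) = \left(-11 - 8 \sqrt{2 - 1}\right) \left(-1049\right) = \left(-11 - 8 \sqrt{1}\right) \left(-1049\right) = \left(-11 - 8\right) \left(-1049\right) = \left(-19\right) \left(-1049\right) = 19931$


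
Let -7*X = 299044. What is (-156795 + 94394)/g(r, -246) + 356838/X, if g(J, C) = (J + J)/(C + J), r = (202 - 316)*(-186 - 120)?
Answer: -26939236678915/869320908 ≈ -30989.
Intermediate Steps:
X = -299044/7 (X = -⅐*299044 = -299044/7 ≈ -42721.)
r = 34884 (r = -114*(-306) = 34884)
g(J, C) = 2*J/(C + J) (g(J, C) = (2*J)/(C + J) = 2*J/(C + J))
(-156795 + 94394)/g(r, -246) + 356838/X = (-156795 + 94394)/((2*34884/(-246 + 34884))) + 356838/(-299044/7) = -62401/(2*34884/34638) + 356838*(-7/299044) = -62401/(2*34884*(1/34638)) - 1248933/149522 = -62401/11628/5773 - 1248933/149522 = -62401*5773/11628 - 1248933/149522 = -360240973/11628 - 1248933/149522 = -26939236678915/869320908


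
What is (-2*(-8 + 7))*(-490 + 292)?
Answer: -396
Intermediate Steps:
(-2*(-8 + 7))*(-490 + 292) = -2*(-1)*(-198) = 2*(-198) = -396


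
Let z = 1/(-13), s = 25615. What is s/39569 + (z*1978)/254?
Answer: 3156624/65328419 ≈ 0.048319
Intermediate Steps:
z = -1/13 ≈ -0.076923
s/39569 + (z*1978)/254 = 25615/39569 - 1/13*1978/254 = 25615*(1/39569) - 1978/13*1/254 = 25615/39569 - 989/1651 = 3156624/65328419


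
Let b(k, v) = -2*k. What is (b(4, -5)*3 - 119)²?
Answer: 20449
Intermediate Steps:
(b(4, -5)*3 - 119)² = (-2*4*3 - 119)² = (-8*3 - 119)² = (-24 - 119)² = (-143)² = 20449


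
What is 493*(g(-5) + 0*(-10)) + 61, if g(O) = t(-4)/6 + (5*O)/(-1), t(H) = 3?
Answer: 25265/2 ≈ 12633.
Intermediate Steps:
g(O) = ½ - 5*O (g(O) = 3/6 + (5*O)/(-1) = 3*(⅙) + (5*O)*(-1) = ½ - 5*O)
493*(g(-5) + 0*(-10)) + 61 = 493*((½ - 5*(-5)) + 0*(-10)) + 61 = 493*((½ + 25) + 0) + 61 = 493*(51/2 + 0) + 61 = 493*(51/2) + 61 = 25143/2 + 61 = 25265/2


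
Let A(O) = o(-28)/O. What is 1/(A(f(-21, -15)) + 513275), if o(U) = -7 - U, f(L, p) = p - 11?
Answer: 26/13345129 ≈ 1.9483e-6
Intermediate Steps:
f(L, p) = -11 + p
A(O) = 21/O (A(O) = (-7 - 1*(-28))/O = (-7 + 28)/O = 21/O)
1/(A(f(-21, -15)) + 513275) = 1/(21/(-11 - 15) + 513275) = 1/(21/(-26) + 513275) = 1/(21*(-1/26) + 513275) = 1/(-21/26 + 513275) = 1/(13345129/26) = 26/13345129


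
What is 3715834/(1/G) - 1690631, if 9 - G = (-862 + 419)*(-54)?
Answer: -88858429073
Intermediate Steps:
G = -23913 (G = 9 - (-862 + 419)*(-54) = 9 - (-443)*(-54) = 9 - 1*23922 = 9 - 23922 = -23913)
3715834/(1/G) - 1690631 = 3715834/(1/(-23913)) - 1690631 = 3715834/(-1/23913) - 1690631 = 3715834*(-23913) - 1690631 = -88856738442 - 1690631 = -88858429073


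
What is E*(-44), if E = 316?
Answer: -13904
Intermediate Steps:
E*(-44) = 316*(-44) = -13904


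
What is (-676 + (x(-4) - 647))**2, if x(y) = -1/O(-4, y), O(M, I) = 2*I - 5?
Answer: 295771204/169 ≈ 1.7501e+6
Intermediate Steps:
O(M, I) = -5 + 2*I
x(y) = -1/(-5 + 2*y)
(-676 + (x(-4) - 647))**2 = (-676 + (-1/(-5 + 2*(-4)) - 647))**2 = (-676 + (-1/(-5 - 8) - 647))**2 = (-676 + (-1/(-13) - 647))**2 = (-676 + (-1*(-1/13) - 647))**2 = (-676 + (1/13 - 647))**2 = (-676 - 8410/13)**2 = (-17198/13)**2 = 295771204/169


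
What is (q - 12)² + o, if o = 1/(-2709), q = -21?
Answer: 2950100/2709 ≈ 1089.0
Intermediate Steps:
o = -1/2709 ≈ -0.00036914
(q - 12)² + o = (-21 - 12)² - 1/2709 = (-33)² - 1/2709 = 1089 - 1/2709 = 2950100/2709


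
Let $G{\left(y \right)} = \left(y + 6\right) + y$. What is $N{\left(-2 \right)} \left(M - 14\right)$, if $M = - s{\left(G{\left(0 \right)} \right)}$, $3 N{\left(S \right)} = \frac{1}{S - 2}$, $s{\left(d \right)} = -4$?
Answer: $\frac{5}{6} \approx 0.83333$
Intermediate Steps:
$G{\left(y \right)} = 6 + 2 y$ ($G{\left(y \right)} = \left(6 + y\right) + y = 6 + 2 y$)
$N{\left(S \right)} = \frac{1}{3 \left(-2 + S\right)}$ ($N{\left(S \right)} = \frac{1}{3 \left(S - 2\right)} = \frac{1}{3 \left(-2 + S\right)}$)
$M = 4$ ($M = \left(-1\right) \left(-4\right) = 4$)
$N{\left(-2 \right)} \left(M - 14\right) = \frac{1}{3 \left(-2 - 2\right)} \left(4 - 14\right) = \frac{1}{3 \left(-4\right)} \left(-10\right) = \frac{1}{3} \left(- \frac{1}{4}\right) \left(-10\right) = \left(- \frac{1}{12}\right) \left(-10\right) = \frac{5}{6}$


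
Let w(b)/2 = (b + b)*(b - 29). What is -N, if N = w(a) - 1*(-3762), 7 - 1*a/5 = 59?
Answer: -304322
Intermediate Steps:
a = -260 (a = 35 - 5*59 = 35 - 295 = -260)
w(b) = 4*b*(-29 + b) (w(b) = 2*((b + b)*(b - 29)) = 2*((2*b)*(-29 + b)) = 2*(2*b*(-29 + b)) = 4*b*(-29 + b))
N = 304322 (N = 4*(-260)*(-29 - 260) - 1*(-3762) = 4*(-260)*(-289) + 3762 = 300560 + 3762 = 304322)
-N = -1*304322 = -304322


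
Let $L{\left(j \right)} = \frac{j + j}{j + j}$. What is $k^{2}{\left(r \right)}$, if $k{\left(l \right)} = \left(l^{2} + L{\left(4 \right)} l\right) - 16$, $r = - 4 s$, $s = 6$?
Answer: $287296$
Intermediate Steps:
$L{\left(j \right)} = 1$ ($L{\left(j \right)} = \frac{2 j}{2 j} = 2 j \frac{1}{2 j} = 1$)
$r = -24$ ($r = \left(-4\right) 6 = -24$)
$k{\left(l \right)} = -16 + l + l^{2}$ ($k{\left(l \right)} = \left(l^{2} + 1 l\right) - 16 = \left(l^{2} + l\right) - 16 = \left(l + l^{2}\right) - 16 = -16 + l + l^{2}$)
$k^{2}{\left(r \right)} = \left(-16 - 24 + \left(-24\right)^{2}\right)^{2} = \left(-16 - 24 + 576\right)^{2} = 536^{2} = 287296$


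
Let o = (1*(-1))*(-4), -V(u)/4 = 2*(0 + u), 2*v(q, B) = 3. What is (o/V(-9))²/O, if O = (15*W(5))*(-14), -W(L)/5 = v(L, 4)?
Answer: 1/510300 ≈ 1.9596e-6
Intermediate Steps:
v(q, B) = 3/2 (v(q, B) = (½)*3 = 3/2)
W(L) = -15/2 (W(L) = -5*3/2 = -15/2)
V(u) = -8*u (V(u) = -8*(0 + u) = -8*u)
o = 4 (o = -1*(-4) = 4)
O = 1575 (O = (15*(-15/2))*(-14) = -225/2*(-14) = 1575)
(o/V(-9))²/O = (4/((-8*(-9))))²/1575 = (4/72)²*(1/1575) = (4*(1/72))²*(1/1575) = (1/18)²*(1/1575) = (1/324)*(1/1575) = 1/510300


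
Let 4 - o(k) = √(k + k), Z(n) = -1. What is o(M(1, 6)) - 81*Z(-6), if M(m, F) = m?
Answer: 85 - √2 ≈ 83.586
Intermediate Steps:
o(k) = 4 - √2*√k (o(k) = 4 - √(k + k) = 4 - √(2*k) = 4 - √2*√k)
o(M(1, 6)) - 81*Z(-6) = (4 - √2*√1) - 81*(-1) = (4 - 1*√2*1) + 81 = (4 - √2) + 81 = 85 - √2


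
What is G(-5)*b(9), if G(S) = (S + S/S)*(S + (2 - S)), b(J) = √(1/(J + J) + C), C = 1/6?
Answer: -8*√2/3 ≈ -3.7712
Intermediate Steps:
C = ⅙ ≈ 0.16667
b(J) = √(⅙ + 1/(2*J)) (b(J) = √(1/(J + J) + ⅙) = √(1/(2*J) + ⅙) = √(⅙ + 1/(2*J)))
G(S) = 2 + 2*S (G(S) = (S + 1)*2 = (1 + S)*2 = 2 + 2*S)
G(-5)*b(9) = (2 + 2*(-5))*(√6*√((3 + 9)/9)/6) = (2 - 10)*(√6*√((⅑)*12)/6) = -4*√6*√(4/3)/3 = -4*√6*2*√3/3/3 = -8*√2/3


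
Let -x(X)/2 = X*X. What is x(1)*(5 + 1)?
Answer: -12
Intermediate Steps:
x(X) = -2*X² (x(X) = -2*X*X = -2*X²)
x(1)*(5 + 1) = (-2*1²)*(5 + 1) = -2*1*6 = -2*6 = -12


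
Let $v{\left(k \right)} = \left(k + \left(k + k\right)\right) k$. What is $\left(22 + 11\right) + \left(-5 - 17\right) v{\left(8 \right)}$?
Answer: $-4191$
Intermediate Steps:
$v{\left(k \right)} = 3 k^{2}$ ($v{\left(k \right)} = \left(k + 2 k\right) k = 3 k k = 3 k^{2}$)
$\left(22 + 11\right) + \left(-5 - 17\right) v{\left(8 \right)} = \left(22 + 11\right) + \left(-5 - 17\right) 3 \cdot 8^{2} = 33 - 22 \cdot 3 \cdot 64 = 33 - 4224 = -4191$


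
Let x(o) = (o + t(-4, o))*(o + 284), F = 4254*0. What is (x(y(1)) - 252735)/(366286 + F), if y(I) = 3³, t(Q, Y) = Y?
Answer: -235941/366286 ≈ -0.64414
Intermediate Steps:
F = 0
y(I) = 27
x(o) = 2*o*(284 + o) (x(o) = (o + o)*(o + 284) = (2*o)*(284 + o) = 2*o*(284 + o))
(x(y(1)) - 252735)/(366286 + F) = (2*27*(284 + 27) - 252735)/(366286 + 0) = (2*27*311 - 252735)/366286 = (16794 - 252735)*(1/366286) = -235941*1/366286 = -235941/366286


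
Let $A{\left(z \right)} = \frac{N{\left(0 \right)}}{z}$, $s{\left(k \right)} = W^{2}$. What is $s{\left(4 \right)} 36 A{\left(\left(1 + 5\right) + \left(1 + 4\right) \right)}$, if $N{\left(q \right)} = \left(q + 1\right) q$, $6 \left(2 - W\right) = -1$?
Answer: $0$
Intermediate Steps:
$W = \frac{13}{6}$ ($W = 2 - - \frac{1}{6} = 2 + \frac{1}{6} = \frac{13}{6} \approx 2.1667$)
$s{\left(k \right)} = \frac{169}{36}$ ($s{\left(k \right)} = \left(\frac{13}{6}\right)^{2} = \frac{169}{36}$)
$N{\left(q \right)} = q \left(1 + q\right)$ ($N{\left(q \right)} = \left(1 + q\right) q = q \left(1 + q\right)$)
$A{\left(z \right)} = 0$ ($A{\left(z \right)} = \frac{0 \left(1 + 0\right)}{z} = \frac{0 \cdot 1}{z} = \frac{0}{z} = 0$)
$s{\left(4 \right)} 36 A{\left(\left(1 + 5\right) + \left(1 + 4\right) \right)} = \frac{169}{36} \cdot 36 \cdot 0 = 169 \cdot 0 = 0$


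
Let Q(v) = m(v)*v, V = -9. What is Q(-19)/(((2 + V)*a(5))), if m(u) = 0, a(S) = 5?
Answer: 0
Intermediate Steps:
Q(v) = 0 (Q(v) = 0*v = 0)
Q(-19)/(((2 + V)*a(5))) = 0/(((2 - 9)*5)) = 0/((-7*5)) = 0/(-35) = 0*(-1/35) = 0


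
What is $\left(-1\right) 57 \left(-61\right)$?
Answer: $3477$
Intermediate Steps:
$\left(-1\right) 57 \left(-61\right) = \left(-57\right) \left(-61\right) = 3477$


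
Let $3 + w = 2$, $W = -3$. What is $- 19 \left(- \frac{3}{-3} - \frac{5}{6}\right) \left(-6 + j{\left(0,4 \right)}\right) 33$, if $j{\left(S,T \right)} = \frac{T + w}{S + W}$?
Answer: $\frac{1463}{2} \approx 731.5$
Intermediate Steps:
$w = -1$ ($w = -3 + 2 = -1$)
$j{\left(S,T \right)} = \frac{-1 + T}{-3 + S}$ ($j{\left(S,T \right)} = \frac{T - 1}{S - 3} = \frac{-1 + T}{-3 + S}$)
$- 19 \left(- \frac{3}{-3} - \frac{5}{6}\right) \left(-6 + j{\left(0,4 \right)}\right) 33 = - 19 \left(- \frac{3}{-3} - \frac{5}{6}\right) \left(-6 + \frac{-1 + 4}{-3 + 0}\right) 33 = - 19 \left(\left(-3\right) \left(- \frac{1}{3}\right) - \frac{5}{6}\right) \left(-6 + \frac{1}{-3} \cdot 3\right) 33 = - 19 \left(1 - \frac{5}{6}\right) \left(-6 - 1\right) 33 = - 19 \frac{-6 - 1}{6} \cdot 33 = - 19 \cdot \frac{1}{6} \left(-7\right) 33 = \left(-19\right) \left(- \frac{7}{6}\right) 33 = \frac{133}{6} \cdot 33 = \frac{1463}{2}$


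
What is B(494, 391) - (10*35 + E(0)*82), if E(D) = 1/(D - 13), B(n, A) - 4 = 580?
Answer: 3124/13 ≈ 240.31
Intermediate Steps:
B(n, A) = 584 (B(n, A) = 4 + 580 = 584)
E(D) = 1/(-13 + D)
B(494, 391) - (10*35 + E(0)*82) = 584 - (10*35 + 82/(-13 + 0)) = 584 - (350 + 82/(-13)) = 584 - (350 - 1/13*82) = 584 - (350 - 82/13) = 584 - 1*4468/13 = 584 - 4468/13 = 3124/13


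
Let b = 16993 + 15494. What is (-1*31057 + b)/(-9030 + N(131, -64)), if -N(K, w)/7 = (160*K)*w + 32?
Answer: 55/360801 ≈ 0.00015244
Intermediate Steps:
N(K, w) = -224 - 1120*K*w (N(K, w) = -7*((160*K)*w + 32) = -7*(160*K*w + 32) = -7*(32 + 160*K*w) = -224 - 1120*K*w)
b = 32487
(-1*31057 + b)/(-9030 + N(131, -64)) = (-1*31057 + 32487)/(-9030 + (-224 - 1120*131*(-64))) = (-31057 + 32487)/(-9030 + (-224 + 9390080)) = 1430/(-9030 + 9389856) = 1430/9380826 = 1430*(1/9380826) = 55/360801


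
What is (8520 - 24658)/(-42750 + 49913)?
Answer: -16138/7163 ≈ -2.2530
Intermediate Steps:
(8520 - 24658)/(-42750 + 49913) = -16138/7163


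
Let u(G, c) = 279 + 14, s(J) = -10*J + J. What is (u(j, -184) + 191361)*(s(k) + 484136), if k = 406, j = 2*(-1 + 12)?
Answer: 92086297228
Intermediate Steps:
j = 22 (j = 2*11 = 22)
s(J) = -9*J
u(G, c) = 293
(u(j, -184) + 191361)*(s(k) + 484136) = (293 + 191361)*(-9*406 + 484136) = 191654*(-3654 + 484136) = 191654*480482 = 92086297228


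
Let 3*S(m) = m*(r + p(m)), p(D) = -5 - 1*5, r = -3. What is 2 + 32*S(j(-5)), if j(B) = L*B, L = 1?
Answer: 2086/3 ≈ 695.33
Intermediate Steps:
j(B) = B (j(B) = 1*B = B)
p(D) = -10 (p(D) = -5 - 5 = -10)
S(m) = -13*m/3 (S(m) = (m*(-3 - 10))/3 = (m*(-13))/3 = (-13*m)/3 = -13*m/3)
2 + 32*S(j(-5)) = 2 + 32*(-13/3*(-5)) = 2 + 32*(65/3) = 2 + 2080/3 = 2086/3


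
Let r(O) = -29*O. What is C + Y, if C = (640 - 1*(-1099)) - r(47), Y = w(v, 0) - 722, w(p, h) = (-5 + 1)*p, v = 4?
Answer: 2364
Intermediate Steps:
w(p, h) = -4*p
Y = -738 (Y = -4*4 - 722 = -16 - 722 = -738)
C = 3102 (C = (640 - 1*(-1099)) - (-29)*47 = (640 + 1099) - 1*(-1363) = 1739 + 1363 = 3102)
C + Y = 3102 - 738 = 2364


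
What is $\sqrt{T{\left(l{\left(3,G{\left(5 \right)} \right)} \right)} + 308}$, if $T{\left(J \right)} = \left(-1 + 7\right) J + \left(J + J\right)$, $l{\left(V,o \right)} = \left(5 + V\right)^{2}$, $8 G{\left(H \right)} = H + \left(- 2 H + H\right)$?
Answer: $2 \sqrt{205} \approx 28.636$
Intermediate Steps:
$G{\left(H \right)} = 0$ ($G{\left(H \right)} = \frac{H + \left(- 2 H + H\right)}{8} = \frac{H - H}{8} = \frac{1}{8} \cdot 0 = 0$)
$T{\left(J \right)} = 8 J$ ($T{\left(J \right)} = 6 J + 2 J = 8 J$)
$\sqrt{T{\left(l{\left(3,G{\left(5 \right)} \right)} \right)} + 308} = \sqrt{8 \left(5 + 3\right)^{2} + 308} = \sqrt{8 \cdot 8^{2} + 308} = \sqrt{8 \cdot 64 + 308} = \sqrt{512 + 308} = \sqrt{820} = 2 \sqrt{205}$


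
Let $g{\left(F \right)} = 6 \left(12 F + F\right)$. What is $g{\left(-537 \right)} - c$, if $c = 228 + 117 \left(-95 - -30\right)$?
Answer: $-34509$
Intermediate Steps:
$g{\left(F \right)} = 78 F$ ($g{\left(F \right)} = 6 \cdot 13 F = 78 F$)
$c = -7377$ ($c = 228 + 117 \left(-95 + 30\right) = 228 + 117 \left(-65\right) = 228 - 7605 = -7377$)
$g{\left(-537 \right)} - c = 78 \left(-537\right) - -7377 = -41886 + 7377 = -34509$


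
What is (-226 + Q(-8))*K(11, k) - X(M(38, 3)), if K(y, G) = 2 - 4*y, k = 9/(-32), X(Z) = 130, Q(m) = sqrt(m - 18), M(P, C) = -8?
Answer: 9362 - 42*I*sqrt(26) ≈ 9362.0 - 214.16*I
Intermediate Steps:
Q(m) = sqrt(-18 + m)
k = -9/32 (k = 9*(-1/32) = -9/32 ≈ -0.28125)
(-226 + Q(-8))*K(11, k) - X(M(38, 3)) = (-226 + sqrt(-18 - 8))*(2 - 4*11) - 1*130 = (-226 + sqrt(-26))*(2 - 44) - 130 = (-226 + I*sqrt(26))*(-42) - 130 = (9492 - 42*I*sqrt(26)) - 130 = 9362 - 42*I*sqrt(26)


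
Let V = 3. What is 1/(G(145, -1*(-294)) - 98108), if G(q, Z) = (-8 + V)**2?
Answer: -1/98083 ≈ -1.0195e-5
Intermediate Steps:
G(q, Z) = 25 (G(q, Z) = (-8 + 3)**2 = (-5)**2 = 25)
1/(G(145, -1*(-294)) - 98108) = 1/(25 - 98108) = 1/(-98083) = -1/98083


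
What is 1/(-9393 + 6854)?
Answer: -1/2539 ≈ -0.00039386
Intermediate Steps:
1/(-9393 + 6854) = 1/(-2539) = -1/2539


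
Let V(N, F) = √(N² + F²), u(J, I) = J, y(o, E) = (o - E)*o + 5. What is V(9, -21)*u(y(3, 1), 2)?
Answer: 33*√58 ≈ 251.32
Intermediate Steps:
y(o, E) = 5 + o*(o - E) (y(o, E) = o*(o - E) + 5 = 5 + o*(o - E))
V(N, F) = √(F² + N²)
V(9, -21)*u(y(3, 1), 2) = √((-21)² + 9²)*(5 + 3² - 1*1*3) = √(441 + 81)*(5 + 9 - 3) = √522*11 = (3*√58)*11 = 33*√58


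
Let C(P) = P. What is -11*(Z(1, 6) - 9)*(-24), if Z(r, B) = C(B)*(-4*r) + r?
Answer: -8448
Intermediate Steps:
Z(r, B) = r - 4*B*r (Z(r, B) = B*(-4*r) + r = -4*B*r + r = r - 4*B*r)
-11*(Z(1, 6) - 9)*(-24) = -11*(1*(1 - 4*6) - 9)*(-24) = -11*(1*(1 - 24) - 9)*(-24) = -11*(1*(-23) - 9)*(-24) = -11*(-23 - 9)*(-24) = -11*(-32)*(-24) = 352*(-24) = -8448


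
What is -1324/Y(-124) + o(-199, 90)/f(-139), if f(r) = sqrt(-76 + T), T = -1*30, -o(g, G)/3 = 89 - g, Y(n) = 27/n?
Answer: 164176/27 + 432*I*sqrt(106)/53 ≈ 6080.6 + 83.919*I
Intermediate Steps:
o(g, G) = -267 + 3*g (o(g, G) = -3*(89 - g) = -267 + 3*g)
T = -30
f(r) = I*sqrt(106) (f(r) = sqrt(-76 - 30) = sqrt(-106) = I*sqrt(106))
-1324/Y(-124) + o(-199, 90)/f(-139) = -1324/(27/(-124)) + (-267 + 3*(-199))/((I*sqrt(106))) = -1324/(27*(-1/124)) + (-267 - 597)*(-I*sqrt(106)/106) = -1324/(-27/124) - (-432)*I*sqrt(106)/53 = -1324*(-124/27) + 432*I*sqrt(106)/53 = 164176/27 + 432*I*sqrt(106)/53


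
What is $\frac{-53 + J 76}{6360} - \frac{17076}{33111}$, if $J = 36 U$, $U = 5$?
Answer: $\frac{38066693}{23398440} \approx 1.6269$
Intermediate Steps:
$J = 180$ ($J = 36 \cdot 5 = 180$)
$\frac{-53 + J 76}{6360} - \frac{17076}{33111} = \frac{-53 + 180 \cdot 76}{6360} - \frac{17076}{33111} = \left(-53 + 13680\right) \frac{1}{6360} - \frac{5692}{11037} = 13627 \cdot \frac{1}{6360} - \frac{5692}{11037} = \frac{13627}{6360} - \frac{5692}{11037} = \frac{38066693}{23398440}$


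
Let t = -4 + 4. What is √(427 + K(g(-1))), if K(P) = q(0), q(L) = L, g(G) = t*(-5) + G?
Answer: √427 ≈ 20.664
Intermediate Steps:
t = 0
g(G) = G (g(G) = 0*(-5) + G = 0 + G = G)
K(P) = 0
√(427 + K(g(-1))) = √(427 + 0) = √427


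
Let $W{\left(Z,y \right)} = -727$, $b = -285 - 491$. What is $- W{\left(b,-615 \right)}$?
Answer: $727$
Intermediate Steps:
$b = -776$
$- W{\left(b,-615 \right)} = \left(-1\right) \left(-727\right) = 727$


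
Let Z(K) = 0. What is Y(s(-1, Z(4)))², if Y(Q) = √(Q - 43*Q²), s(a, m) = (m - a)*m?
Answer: 0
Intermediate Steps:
s(a, m) = m*(m - a)
Y(s(-1, Z(4)))² = (√((0*(0 - 1*(-1)))*(1 - 0*(0 - 1*(-1)))))² = (√((0*(0 + 1))*(1 - 0*(0 + 1))))² = (√((0*1)*(1 - 0)))² = (√(0*(1 - 43*0)))² = (√(0*(1 + 0)))² = (√(0*1))² = (√0)² = 0² = 0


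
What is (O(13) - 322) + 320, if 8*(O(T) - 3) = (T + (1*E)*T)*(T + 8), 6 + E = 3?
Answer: -269/4 ≈ -67.250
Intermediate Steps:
E = -3 (E = -6 + 3 = -3)
O(T) = 3 - T*(8 + T)/4 (O(T) = 3 + ((T + (1*(-3))*T)*(T + 8))/8 = 3 + ((T - 3*T)*(8 + T))/8 = 3 + ((-2*T)*(8 + T))/8 = 3 + (-2*T*(8 + T))/8 = 3 - T*(8 + T)/4)
(O(13) - 322) + 320 = ((3 - 2*13 - 1/4*13**2) - 322) + 320 = ((3 - 26 - 1/4*169) - 322) + 320 = ((3 - 26 - 169/4) - 322) + 320 = (-261/4 - 322) + 320 = -1549/4 + 320 = -269/4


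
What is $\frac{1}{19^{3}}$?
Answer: $\frac{1}{6859} \approx 0.00014579$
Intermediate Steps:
$\frac{1}{19^{3}} = \frac{1}{6859}$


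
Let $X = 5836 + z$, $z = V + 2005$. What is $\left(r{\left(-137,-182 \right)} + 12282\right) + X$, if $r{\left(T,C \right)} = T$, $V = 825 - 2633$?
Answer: $18178$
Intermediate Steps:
$V = -1808$
$z = 197$ ($z = -1808 + 2005 = 197$)
$X = 6033$ ($X = 5836 + 197 = 6033$)
$\left(r{\left(-137,-182 \right)} + 12282\right) + X = \left(-137 + 12282\right) + 6033 = 12145 + 6033 = 18178$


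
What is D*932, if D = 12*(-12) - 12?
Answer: -145392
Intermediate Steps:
D = -156 (D = -144 - 12 = -156)
D*932 = -156*932 = -145392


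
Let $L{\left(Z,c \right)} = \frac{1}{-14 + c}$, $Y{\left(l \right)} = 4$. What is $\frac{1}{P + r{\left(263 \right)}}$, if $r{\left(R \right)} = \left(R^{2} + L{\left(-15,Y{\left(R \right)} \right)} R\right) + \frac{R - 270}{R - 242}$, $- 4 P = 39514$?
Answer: $\frac{15}{888958} \approx 1.6874 \cdot 10^{-5}$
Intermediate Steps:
$P = - \frac{19757}{2}$ ($P = \left(- \frac{1}{4}\right) 39514 = - \frac{19757}{2} \approx -9878.5$)
$r{\left(R \right)} = R^{2} - \frac{R}{10} + \frac{-270 + R}{-242 + R}$ ($r{\left(R \right)} = \left(R^{2} + \frac{R}{-14 + 4}\right) + \frac{R - 270}{R - 242} = \left(R^{2} + \frac{R}{-10}\right) + \frac{-270 + R}{-242 + R} = \left(R^{2} - \frac{R}{10}\right) + \frac{-270 + R}{-242 + R} = R^{2} - \frac{R}{10} + \frac{-270 + R}{-242 + R}$)
$\frac{1}{P + r{\left(263 \right)}} = \frac{1}{- \frac{19757}{2} + \frac{-2700 - 2421 \cdot 263^{2} + 10 \cdot 263^{3} + 252 \cdot 263}{10 \left(-242 + 263\right)}} = \frac{1}{- \frac{19757}{2} + \frac{-2700 - 167458149 + 10 \cdot 18191447 + 66276}{10 \cdot 21}} = \frac{1}{- \frac{19757}{2} + \frac{1}{10} \cdot \frac{1}{21} \left(-2700 - 167458149 + 181914470 + 66276\right)} = \frac{1}{- \frac{19757}{2} + \frac{1}{10} \cdot \frac{1}{21} \cdot 14519897} = \frac{1}{- \frac{19757}{2} + \frac{2074271}{30}} = \frac{1}{\frac{888958}{15}} = \frac{15}{888958}$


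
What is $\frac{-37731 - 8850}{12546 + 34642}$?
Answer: $- \frac{46581}{47188} \approx -0.98714$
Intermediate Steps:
$\frac{-37731 - 8850}{12546 + 34642} = - \frac{46581}{47188}$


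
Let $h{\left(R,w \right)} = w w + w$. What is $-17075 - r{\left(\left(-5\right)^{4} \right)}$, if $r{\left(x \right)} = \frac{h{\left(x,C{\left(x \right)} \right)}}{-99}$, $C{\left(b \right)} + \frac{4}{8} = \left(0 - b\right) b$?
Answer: $\frac{203448266933}{132} \approx 1.5413 \cdot 10^{9}$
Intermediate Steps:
$C{\left(b \right)} = - \frac{1}{2} - b^{2}$ ($C{\left(b \right)} = - \frac{1}{2} + \left(0 - b\right) b = - \frac{1}{2} + - b b = - \frac{1}{2} - b^{2}$)
$h{\left(R,w \right)} = w + w^{2}$ ($h{\left(R,w \right)} = w^{2} + w = w + w^{2}$)
$r{\left(x \right)} = - \frac{\left(\frac{1}{2} - x^{2}\right) \left(- \frac{1}{2} - x^{2}\right)}{99}$ ($r{\left(x \right)} = \frac{\left(- \frac{1}{2} - x^{2}\right) \left(1 - \left(\frac{1}{2} + x^{2}\right)\right)}{-99} = \left(- \frac{1}{2} - x^{2}\right) \left(\frac{1}{2} - x^{2}\right) \left(- \frac{1}{99}\right) = \left(\frac{1}{2} - x^{2}\right) \left(- \frac{1}{2} - x^{2}\right) \left(- \frac{1}{99}\right) = - \frac{\left(\frac{1}{2} - x^{2}\right) \left(- \frac{1}{2} - x^{2}\right)}{99}$)
$-17075 - r{\left(\left(-5\right)^{4} \right)} = -17075 - \left(\frac{1}{396} - \frac{\left(\left(-5\right)^{4}\right)^{4}}{99}\right) = -17075 - \left(\frac{1}{396} - \frac{625^{4}}{99}\right) = -17075 - \left(\frac{1}{396} - \frac{152587890625}{99}\right) = -17075 - - \frac{203450520833}{132} = -17075 + \frac{203450520833}{132} = \frac{203448266933}{132}$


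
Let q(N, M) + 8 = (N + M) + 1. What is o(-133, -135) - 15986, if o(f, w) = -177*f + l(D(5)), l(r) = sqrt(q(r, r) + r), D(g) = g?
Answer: 7555 + 2*sqrt(2) ≈ 7557.8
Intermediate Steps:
q(N, M) = -7 + M + N (q(N, M) = -8 + ((N + M) + 1) = -8 + ((M + N) + 1) = -8 + (1 + M + N) = -7 + M + N)
l(r) = sqrt(-7 + 3*r) (l(r) = sqrt((-7 + r + r) + r) = sqrt((-7 + 2*r) + r) = sqrt(-7 + 3*r))
o(f, w) = -177*f + 2*sqrt(2) (o(f, w) = -177*f + sqrt(-7 + 3*5) = -177*f + sqrt(-7 + 15) = -177*f + sqrt(8) = -177*f + 2*sqrt(2))
o(-133, -135) - 15986 = (-177*(-133) + 2*sqrt(2)) - 15986 = (23541 + 2*sqrt(2)) - 15986 = 7555 + 2*sqrt(2)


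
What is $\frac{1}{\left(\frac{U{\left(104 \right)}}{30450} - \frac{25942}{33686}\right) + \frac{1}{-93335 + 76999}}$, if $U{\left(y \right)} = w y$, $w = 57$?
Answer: $- \frac{1396372283600}{803603346401} \approx -1.7376$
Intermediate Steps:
$U{\left(y \right)} = 57 y$
$\frac{1}{\left(\frac{U{\left(104 \right)}}{30450} - \frac{25942}{33686}\right) + \frac{1}{-93335 + 76999}} = \frac{1}{\left(\frac{57 \cdot 104}{30450} - \frac{25942}{33686}\right) + \frac{1}{-93335 + 76999}} = \frac{1}{\left(5928 \cdot \frac{1}{30450} - \frac{12971}{16843}\right) + \frac{1}{-16336}} = \frac{1}{\left(\frac{988}{5075} - \frac{12971}{16843}\right) - \frac{1}{16336}} = \frac{1}{- \frac{49186941}{85478225} - \frac{1}{16336}} = \frac{1}{- \frac{803603346401}{1396372283600}} = - \frac{1396372283600}{803603346401}$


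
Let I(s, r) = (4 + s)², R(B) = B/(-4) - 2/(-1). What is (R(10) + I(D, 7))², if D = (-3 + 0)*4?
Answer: 16129/4 ≈ 4032.3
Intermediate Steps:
D = -12 (D = -3*4 = -12)
R(B) = 2 - B/4 (R(B) = B*(-¼) - 2*(-1) = -B/4 + 2 = 2 - B/4)
(R(10) + I(D, 7))² = ((2 - ¼*10) + (4 - 12)²)² = ((2 - 5/2) + (-8)²)² = (-½ + 64)² = (127/2)² = 16129/4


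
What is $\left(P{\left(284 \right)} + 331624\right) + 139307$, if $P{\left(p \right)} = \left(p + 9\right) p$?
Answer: $554143$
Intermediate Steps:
$P{\left(p \right)} = p \left(9 + p\right)$ ($P{\left(p \right)} = \left(9 + p\right) p = p \left(9 + p\right)$)
$\left(P{\left(284 \right)} + 331624\right) + 139307 = \left(284 \left(9 + 284\right) + 331624\right) + 139307 = \left(284 \cdot 293 + 331624\right) + 139307 = \left(83212 + 331624\right) + 139307 = 414836 + 139307 = 554143$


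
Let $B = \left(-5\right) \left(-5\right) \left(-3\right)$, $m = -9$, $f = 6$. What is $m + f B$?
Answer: $-459$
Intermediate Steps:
$B = -75$ ($B = 25 \left(-3\right) = -75$)
$m + f B = -9 + 6 \left(-75\right) = -9 - 450 = -459$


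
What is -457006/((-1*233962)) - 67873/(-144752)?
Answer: 41016117669/16933233712 ≈ 2.4222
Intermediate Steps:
-457006/((-1*233962)) - 67873/(-144752) = -457006/(-233962) - 67873*(-1/144752) = -457006*(-1/233962) + 67873/144752 = 228503/116981 + 67873/144752 = 41016117669/16933233712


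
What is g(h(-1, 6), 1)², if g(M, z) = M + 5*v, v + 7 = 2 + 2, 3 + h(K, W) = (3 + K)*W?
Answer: 36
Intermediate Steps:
h(K, W) = -3 + W*(3 + K) (h(K, W) = -3 + (3 + K)*W = -3 + W*(3 + K))
v = -3 (v = -7 + (2 + 2) = -7 + 4 = -3)
g(M, z) = -15 + M (g(M, z) = M + 5*(-3) = M - 15 = -15 + M)
g(h(-1, 6), 1)² = (-15 + (-3 + 3*6 - 1*6))² = (-15 + (-3 + 18 - 6))² = (-15 + 9)² = (-6)² = 36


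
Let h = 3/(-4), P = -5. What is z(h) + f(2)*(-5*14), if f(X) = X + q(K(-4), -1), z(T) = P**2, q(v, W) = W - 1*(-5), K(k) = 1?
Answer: -395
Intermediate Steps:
q(v, W) = 5 + W (q(v, W) = W + 5 = 5 + W)
h = -3/4 (h = 3*(-1/4) = -3/4 ≈ -0.75000)
z(T) = 25 (z(T) = (-5)**2 = 25)
f(X) = 4 + X (f(X) = X + (5 - 1) = X + 4 = 4 + X)
z(h) + f(2)*(-5*14) = 25 + (4 + 2)*(-5*14) = 25 + 6*(-70) = 25 - 420 = -395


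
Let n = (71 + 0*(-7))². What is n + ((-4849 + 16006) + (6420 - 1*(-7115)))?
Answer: 29733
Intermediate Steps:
n = 5041 (n = (71 + 0)² = 71² = 5041)
n + ((-4849 + 16006) + (6420 - 1*(-7115))) = 5041 + ((-4849 + 16006) + (6420 - 1*(-7115))) = 5041 + (11157 + (6420 + 7115)) = 5041 + (11157 + 13535) = 5041 + 24692 = 29733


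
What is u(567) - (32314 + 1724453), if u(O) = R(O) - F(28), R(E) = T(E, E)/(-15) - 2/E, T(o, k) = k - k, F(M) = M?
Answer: -996102767/567 ≈ -1.7568e+6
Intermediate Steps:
T(o, k) = 0
R(E) = -2/E (R(E) = 0/(-15) - 2/E = 0*(-1/15) - 2/E = 0 - 2/E = -2/E)
u(O) = -28 - 2/O (u(O) = -2/O - 1*28 = -2/O - 28 = -28 - 2/O)
u(567) - (32314 + 1724453) = (-28 - 2/567) - (32314 + 1724453) = (-28 - 2*1/567) - 1*1756767 = (-28 - 2/567) - 1756767 = -15878/567 - 1756767 = -996102767/567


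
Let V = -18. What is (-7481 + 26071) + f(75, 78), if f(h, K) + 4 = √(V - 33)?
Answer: 18586 + I*√51 ≈ 18586.0 + 7.1414*I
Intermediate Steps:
f(h, K) = -4 + I*√51 (f(h, K) = -4 + √(-18 - 33) = -4 + √(-51) = -4 + I*√51)
(-7481 + 26071) + f(75, 78) = (-7481 + 26071) + (-4 + I*√51) = 18590 + (-4 + I*√51) = 18586 + I*√51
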